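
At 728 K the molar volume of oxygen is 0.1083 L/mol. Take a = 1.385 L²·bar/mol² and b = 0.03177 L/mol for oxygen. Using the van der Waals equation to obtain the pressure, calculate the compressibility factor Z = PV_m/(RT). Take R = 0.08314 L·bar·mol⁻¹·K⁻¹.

P = RT/(V_m − b) − a/V_m² = (0.08314)(728)/(0.1083 − 0.03177) − 1.385/(0.1083)²
  = 60.526/0.076530 − 118.08 = 790.88 − 118.08 = 672.80 bar
Z = PV_m/(RT) = (672.80)(0.1083)/((0.08314)(728)) = 72.864/60.526 = 1.204

Z ≈ 1.204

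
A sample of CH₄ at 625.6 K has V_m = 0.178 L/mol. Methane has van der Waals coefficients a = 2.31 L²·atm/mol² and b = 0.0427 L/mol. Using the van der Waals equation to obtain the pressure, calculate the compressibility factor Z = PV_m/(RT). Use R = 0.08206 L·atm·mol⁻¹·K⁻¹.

Z ≈ 1.063

P = RT/(V_m − b) − a/V_m² = (0.08206)(625.6)/(0.178 − 0.0427) − 2.31/(0.178)²
  = 51.337/0.13530 − 72.907 = 379.43 − 72.907 = 306.52 atm
Z = PV_m/(RT) = (306.52)(0.178)/((0.08206)(625.6)) = 54.561/51.337 = 1.063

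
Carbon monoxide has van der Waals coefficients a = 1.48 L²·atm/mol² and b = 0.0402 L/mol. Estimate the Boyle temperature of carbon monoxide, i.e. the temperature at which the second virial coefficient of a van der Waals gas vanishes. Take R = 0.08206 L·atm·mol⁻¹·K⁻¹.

For a van der Waals gas the second virial coefficient B₂ = b − a/(RT) vanishes at T_B = a/(Rb).
T_B = 1.48/(0.08206×0.0402) = 1.48/0.0032988 = 448.6 K

T_B ≈ 448.6 K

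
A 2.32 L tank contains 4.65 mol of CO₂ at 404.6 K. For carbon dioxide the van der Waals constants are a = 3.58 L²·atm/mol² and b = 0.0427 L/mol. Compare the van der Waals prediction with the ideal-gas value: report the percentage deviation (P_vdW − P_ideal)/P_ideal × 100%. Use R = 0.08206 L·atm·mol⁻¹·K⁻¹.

Ideal: P_ideal = nRT/V = (4.65)(0.08206)(404.6)/2.32 = 66.5461 atm
vdW: P = nRT/(V − nb) − a n²/V² = 154.387/2.12145 − 77.4086/5.38240 = 72.7743 − 14.3818 = 58.3925 atm
% deviation = (58.3925 − 66.5461)/66.5461 × 100% = -12.25%

-12.25 %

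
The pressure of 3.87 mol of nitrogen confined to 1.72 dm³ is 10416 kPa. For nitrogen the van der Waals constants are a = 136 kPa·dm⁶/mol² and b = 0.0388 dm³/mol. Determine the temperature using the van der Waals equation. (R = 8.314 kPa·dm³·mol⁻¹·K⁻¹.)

T ≈ 541.8 K

T = (P + a n²/V²)(V − nb)/(nR)
P + a n²/V² = 10416 + (136)(3.87)²/(1.72)² = 11105 kPa
V − nb = 1.72 − (3.87)(0.0388) = 1.5698 dm³
T = (11105)(1.5698)/((3.87)(8.314)) = 541.8 K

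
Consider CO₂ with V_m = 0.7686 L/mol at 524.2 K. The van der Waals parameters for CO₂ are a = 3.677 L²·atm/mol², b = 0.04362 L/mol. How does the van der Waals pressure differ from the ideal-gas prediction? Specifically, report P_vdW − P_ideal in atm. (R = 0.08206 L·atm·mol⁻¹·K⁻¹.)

ΔP ≈ -2.857 atm

Ideal: P_ideal = RT/V_m = (0.08206)(524.2)/0.7686 = 55.9665 atm
vdW: P = RT/(V_m − b) − a/V_m² = 43.0159/0.724980 − 3.677/0.590746 = 59.3339 − 6.22433 = 53.1096 atm
ΔP = 53.1096 − 55.9665 = -2.857 atm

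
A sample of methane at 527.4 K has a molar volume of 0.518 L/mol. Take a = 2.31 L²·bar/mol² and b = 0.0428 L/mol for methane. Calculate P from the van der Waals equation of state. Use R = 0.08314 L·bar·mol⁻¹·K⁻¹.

P ≈ 83.66 bar

P = RT/(V_m − b) − a/V_m²
RT/(V_m − b) = (0.08314)(527.4)/(0.518 − 0.0428) = 43.848/0.47520 = 92.273 bar
a/V_m² = 2.31/(0.518)² = 8.6090 bar
P = 92.273 − 8.6090 = 83.66 bar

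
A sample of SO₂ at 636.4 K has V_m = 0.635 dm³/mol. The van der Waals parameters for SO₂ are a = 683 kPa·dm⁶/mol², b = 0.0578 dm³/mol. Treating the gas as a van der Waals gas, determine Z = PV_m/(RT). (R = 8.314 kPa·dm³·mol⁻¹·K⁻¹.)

Z ≈ 0.8969

P = RT/(V_m − b) − a/V_m² = (8.314)(636.4)/(0.635 − 0.0578) − 683/(0.635)²
  = 5291.0/0.57720 − 1693.8 = 9166.7 − 1693.8 = 7472.9 kPa
Z = PV_m/(RT) = (7472.9)(0.635)/((8.314)(636.4)) = 4745.3/5291.0 = 0.8969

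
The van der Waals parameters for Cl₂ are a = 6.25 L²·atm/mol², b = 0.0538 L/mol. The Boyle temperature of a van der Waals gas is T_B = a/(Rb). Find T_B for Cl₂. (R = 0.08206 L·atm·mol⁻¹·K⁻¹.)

For a van der Waals gas the second virial coefficient B₂ = b − a/(RT) vanishes at T_B = a/(Rb).
T_B = 6.25/(0.08206×0.0538) = 6.25/0.0044148 = 1416 K

T_B ≈ 1416 K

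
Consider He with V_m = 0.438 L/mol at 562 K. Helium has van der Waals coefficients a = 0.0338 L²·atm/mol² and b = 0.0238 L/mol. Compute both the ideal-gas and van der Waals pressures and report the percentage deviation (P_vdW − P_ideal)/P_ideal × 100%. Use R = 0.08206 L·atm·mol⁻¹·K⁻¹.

5.58 %

Ideal: P_ideal = RT/V_m = (0.08206)(562)/0.438 = 105.292 atm
vdW: P = RT/(V_m − b) − a/V_m² = 46.1177/0.414200 − 0.0338/0.191844 = 111.342 − 0.176185 = 111.166 atm
% deviation = (111.166 − 105.292)/105.292 × 100% = 5.58%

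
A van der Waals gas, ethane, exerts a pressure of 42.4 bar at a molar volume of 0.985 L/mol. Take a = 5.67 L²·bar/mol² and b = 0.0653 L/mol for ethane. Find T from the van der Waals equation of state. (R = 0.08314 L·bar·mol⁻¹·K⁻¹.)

T = (P + a/V_m²)(V_m − b)/R
P + a/V_m² = 42.4 + 5.67/(0.985)² = 48.244 bar
V_m − b = 0.985 − 0.0653 = 0.91970 L/mol
T = (48.244)(0.91970)/0.08314 = 533.7 K

T ≈ 533.7 K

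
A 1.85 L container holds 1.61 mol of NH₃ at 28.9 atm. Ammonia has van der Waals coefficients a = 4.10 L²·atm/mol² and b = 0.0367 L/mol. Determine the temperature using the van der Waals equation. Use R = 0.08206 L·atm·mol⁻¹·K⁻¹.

T = (P + a n²/V²)(V − nb)/(nR)
P + a n²/V² = 28.9 + (4.10)(1.61)²/(1.85)² = 32.005 atm
V − nb = 1.85 − (1.61)(0.0367) = 1.7909 L
T = (32.005)(1.7909)/((1.61)(0.08206)) = 433.8 K

T ≈ 433.8 K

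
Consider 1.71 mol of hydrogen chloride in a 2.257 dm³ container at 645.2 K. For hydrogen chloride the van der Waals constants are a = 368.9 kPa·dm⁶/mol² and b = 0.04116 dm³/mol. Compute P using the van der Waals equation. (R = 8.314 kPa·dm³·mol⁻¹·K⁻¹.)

P ≈ 3983 kPa

P = nRT/(V − nb) − a n²/V²
nRT/(V − nb) = (1.71)(8.314)(645.2)/(2.257 − 1.71×0.04116) = 9172.8/2.1866 = 4195.0 kPa
a n²/V² = (368.9)(1.71)²/(2.257)² = 211.76 kPa
P = 4195.0 − 211.76 = 3983 kPa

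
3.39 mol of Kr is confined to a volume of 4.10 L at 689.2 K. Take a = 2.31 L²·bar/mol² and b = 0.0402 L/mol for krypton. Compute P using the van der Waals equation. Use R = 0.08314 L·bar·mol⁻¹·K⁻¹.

P ≈ 47.43 bar

P = nRT/(V − nb) − a n²/V²
nRT/(V − nb) = (3.39)(0.08314)(689.2)/(4.10 − 3.39×0.0402) = 194.25/3.9637 = 49.007 bar
a n²/V² = (2.31)(3.39)²/(4.10)² = 1.5792 bar
P = 49.007 − 1.5792 = 47.43 bar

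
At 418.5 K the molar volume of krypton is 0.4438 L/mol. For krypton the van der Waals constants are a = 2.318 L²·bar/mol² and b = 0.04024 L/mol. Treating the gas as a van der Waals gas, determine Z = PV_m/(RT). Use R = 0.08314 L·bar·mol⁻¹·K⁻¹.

Z ≈ 0.9496

P = RT/(V_m − b) − a/V_m² = (0.08314)(418.5)/(0.4438 − 0.04024) − 2.318/(0.4438)²
  = 34.794/0.40356 − 11.769 = 86.218 − 11.769 = 74.449 bar
Z = PV_m/(RT) = (74.449)(0.4438)/((0.08314)(418.5)) = 33.040/34.794 = 0.9496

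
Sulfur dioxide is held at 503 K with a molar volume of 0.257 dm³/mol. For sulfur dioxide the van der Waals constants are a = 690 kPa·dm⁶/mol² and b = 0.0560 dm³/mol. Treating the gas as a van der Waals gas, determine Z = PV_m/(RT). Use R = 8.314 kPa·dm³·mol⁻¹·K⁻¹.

Z ≈ 0.6366

P = RT/(V_m − b) − a/V_m² = (8.314)(503)/(0.257 − 0.0560) − 690/(0.257)²
  = 4181.9/0.20100 − 10447 = 20805 − 10447 = 10358 kPa
Z = PV_m/(RT) = (10358)(0.257)/((8.314)(503)) = 2662.0/4181.9 = 0.6366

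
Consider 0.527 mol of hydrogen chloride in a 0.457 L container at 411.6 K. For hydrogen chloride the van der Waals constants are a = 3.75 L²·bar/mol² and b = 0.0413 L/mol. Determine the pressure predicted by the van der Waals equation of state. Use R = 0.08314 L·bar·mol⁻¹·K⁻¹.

P ≈ 36.45 bar

P = nRT/(V − nb) − a n²/V²
nRT/(V − nb) = (0.527)(0.08314)(411.6)/(0.457 − 0.527×0.0413) = 18.034/0.43523 = 41.436 bar
a n²/V² = (3.75)(0.527)²/(0.457)² = 4.9868 bar
P = 41.436 − 4.9868 = 36.45 bar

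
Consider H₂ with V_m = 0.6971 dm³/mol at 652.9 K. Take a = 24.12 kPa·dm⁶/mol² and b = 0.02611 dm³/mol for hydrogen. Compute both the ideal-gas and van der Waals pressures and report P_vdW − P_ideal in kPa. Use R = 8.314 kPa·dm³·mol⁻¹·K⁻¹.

ΔP ≈ 253.4 kPa

Ideal: P_ideal = RT/V_m = (8.314)(652.9)/0.6971 = 7786.85 kPa
vdW: P = RT/(V_m − b) − a/V_m² = 5428.21/0.670990 − 24.12/0.485948 = 8089.85 − 49.6349 = 8040.22 kPa
ΔP = 8040.22 − 7786.85 = 253.4 kPa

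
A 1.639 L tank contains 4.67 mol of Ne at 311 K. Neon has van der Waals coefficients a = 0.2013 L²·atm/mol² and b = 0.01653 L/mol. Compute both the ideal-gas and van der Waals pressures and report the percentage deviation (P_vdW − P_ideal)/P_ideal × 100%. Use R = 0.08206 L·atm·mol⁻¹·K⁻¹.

2.70 %

Ideal: P_ideal = nRT/V = (4.67)(0.08206)(311)/1.639 = 72.7160 atm
vdW: P = nRT/(V − nb) − a n²/V² = 119.181/1.56180 − 4.39013/2.68632 = 76.3100 − 1.63425 = 74.6758 atm
% deviation = (74.6758 − 72.7160)/72.7160 × 100% = 2.70%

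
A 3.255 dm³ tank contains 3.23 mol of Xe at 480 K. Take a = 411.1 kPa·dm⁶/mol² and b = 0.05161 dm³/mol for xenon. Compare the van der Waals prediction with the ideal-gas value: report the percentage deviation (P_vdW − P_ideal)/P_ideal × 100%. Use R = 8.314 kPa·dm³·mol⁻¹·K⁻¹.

-4.82 %

Ideal: P_ideal = nRT/V = (3.23)(8.314)(480)/3.255 = 3960.07 kPa
vdW: P = nRT/(V − nb) − a n²/V² = 12890.0/3.08830 − 4288.97/10.5950 = 4173.82 − 404.811 = 3769.01 kPa
% deviation = (3769.01 − 3960.07)/3960.07 × 100% = -4.82%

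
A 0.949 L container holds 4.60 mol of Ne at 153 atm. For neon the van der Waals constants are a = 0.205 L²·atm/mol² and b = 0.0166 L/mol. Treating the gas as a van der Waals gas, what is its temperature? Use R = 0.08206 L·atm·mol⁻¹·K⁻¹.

T = (P + a n²/V²)(V − nb)/(nR)
P + a n²/V² = 153 + (0.205)(4.60)²/(0.949)² = 157.82 atm
V − nb = 0.949 − (4.60)(0.0166) = 0.87264 L
T = (157.82)(0.87264)/((4.60)(0.08206)) = 364.8 K

T ≈ 364.8 K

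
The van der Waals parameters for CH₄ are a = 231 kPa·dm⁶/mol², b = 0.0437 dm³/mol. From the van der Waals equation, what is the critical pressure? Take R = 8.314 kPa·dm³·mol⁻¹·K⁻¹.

For a van der Waals gas, P_c = a/(27b²).
P_c = 231/(27×(0.0437)²) = 231/0.051562 = 4480 kPa

P_c ≈ 4480 kPa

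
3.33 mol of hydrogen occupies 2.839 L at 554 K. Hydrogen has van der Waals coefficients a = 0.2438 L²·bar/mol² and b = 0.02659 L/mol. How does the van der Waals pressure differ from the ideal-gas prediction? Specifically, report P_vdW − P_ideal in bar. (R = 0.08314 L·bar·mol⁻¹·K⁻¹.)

Ideal: P_ideal = nRT/V = (3.33)(0.08314)(554)/2.839 = 54.0255 bar
vdW: P = nRT/(V − nb) − a n²/V² = 153.378/2.75046 − 2.70347/8.05992 = 55.7645 − 0.335421 = 55.4291 bar
ΔP = 55.4291 − 54.0255 = 1.404 bar

ΔP ≈ 1.404 bar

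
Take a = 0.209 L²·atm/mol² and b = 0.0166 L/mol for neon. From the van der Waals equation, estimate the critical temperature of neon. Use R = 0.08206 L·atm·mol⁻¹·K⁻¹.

For a van der Waals gas, T_c = 8a/(27Rb).
T_c = 8×0.209/(27×0.08206×0.0166) = 1.6720/0.036779 = 45.46 K

T_c ≈ 45.46 K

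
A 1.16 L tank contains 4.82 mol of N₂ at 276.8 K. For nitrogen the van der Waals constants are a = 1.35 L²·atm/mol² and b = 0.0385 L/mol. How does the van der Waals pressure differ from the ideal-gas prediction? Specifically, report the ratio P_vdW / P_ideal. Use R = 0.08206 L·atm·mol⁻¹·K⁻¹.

P_vdW / P_ideal ≈ 0.9435

Ideal: P_ideal = nRT/V = (4.82)(0.08206)(276.8)/1.16 = 94.3815 atm
vdW: P = nRT/(V − nb) − a n²/V² = 109.482/0.974430 − 31.3637/1.34560 = 112.355 − 23.3083 = 89.047 atm
Ratio = 89.047/94.3815 = 0.9435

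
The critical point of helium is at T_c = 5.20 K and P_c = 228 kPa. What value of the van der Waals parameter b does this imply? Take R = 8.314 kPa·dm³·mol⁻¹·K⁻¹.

b ≈ 0.02370 dm³/mol

From T_c = 8a/(27Rb) and P_c = a/(27b²): b = R T_c/(8 P_c).
b = (8.314)(5.20)/(8×228) = 43.233/1824.0 = 0.02370 dm³/mol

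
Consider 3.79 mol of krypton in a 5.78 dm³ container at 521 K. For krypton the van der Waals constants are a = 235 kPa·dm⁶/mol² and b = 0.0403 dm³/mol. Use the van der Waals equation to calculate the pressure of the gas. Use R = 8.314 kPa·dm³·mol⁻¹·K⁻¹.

P ≈ 2816 kPa

P = nRT/(V − nb) − a n²/V²
nRT/(V − nb) = (3.79)(8.314)(521)/(5.78 − 3.79×0.0403) = 16417/5.6273 = 2917.4 kPa
a n²/V² = (235)(3.79)²/(5.78)² = 101.04 kPa
P = 2917.4 − 101.04 = 2816 kPa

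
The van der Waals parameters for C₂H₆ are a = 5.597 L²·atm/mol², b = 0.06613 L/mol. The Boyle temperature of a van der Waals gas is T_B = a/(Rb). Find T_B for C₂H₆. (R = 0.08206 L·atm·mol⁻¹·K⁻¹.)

T_B ≈ 1031 K

For a van der Waals gas the second virial coefficient B₂ = b − a/(RT) vanishes at T_B = a/(Rb).
T_B = 5.597/(0.08206×0.06613) = 5.597/0.0054266 = 1031 K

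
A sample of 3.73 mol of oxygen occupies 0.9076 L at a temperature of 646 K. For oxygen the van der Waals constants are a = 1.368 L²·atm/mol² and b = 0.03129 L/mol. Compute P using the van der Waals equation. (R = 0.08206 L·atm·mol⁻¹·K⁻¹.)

P = nRT/(V − nb) − a n²/V²
nRT/(V − nb) = (3.73)(0.08206)(646)/(0.9076 − 3.73×0.03129) = 197.73/0.79089 = 250.01 atm
a n²/V² = (1.368)(3.73)²/(0.9076)² = 23.105 atm
P = 250.01 − 23.105 = 226.9 atm

P ≈ 226.9 atm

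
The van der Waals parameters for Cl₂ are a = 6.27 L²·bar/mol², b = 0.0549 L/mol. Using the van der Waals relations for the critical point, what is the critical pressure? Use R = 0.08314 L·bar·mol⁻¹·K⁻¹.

P_c ≈ 77.05 bar

For a van der Waals gas, P_c = a/(27b²).
P_c = 6.27/(27×(0.0549)²) = 6.27/0.081378 = 77.05 bar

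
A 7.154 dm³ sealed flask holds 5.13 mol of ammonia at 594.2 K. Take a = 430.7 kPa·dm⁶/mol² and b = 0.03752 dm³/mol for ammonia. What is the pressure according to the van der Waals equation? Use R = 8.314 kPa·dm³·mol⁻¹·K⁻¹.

P ≈ 3419 kPa

P = nRT/(V − nb) − a n²/V²
nRT/(V − nb) = (5.13)(8.314)(594.2)/(7.154 − 5.13×0.03752) = 25343/6.9615 = 3640.5 kPa
a n²/V² = (430.7)(5.13)²/(7.154)² = 221.47 kPa
P = 3640.5 − 221.47 = 3419 kPa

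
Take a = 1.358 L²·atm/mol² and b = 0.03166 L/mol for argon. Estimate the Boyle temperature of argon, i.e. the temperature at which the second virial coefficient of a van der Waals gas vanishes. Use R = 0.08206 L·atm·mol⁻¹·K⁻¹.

T_B ≈ 522.7 K

For a van der Waals gas the second virial coefficient B₂ = b − a/(RT) vanishes at T_B = a/(Rb).
T_B = 1.358/(0.08206×0.03166) = 1.358/0.0025980 = 522.7 K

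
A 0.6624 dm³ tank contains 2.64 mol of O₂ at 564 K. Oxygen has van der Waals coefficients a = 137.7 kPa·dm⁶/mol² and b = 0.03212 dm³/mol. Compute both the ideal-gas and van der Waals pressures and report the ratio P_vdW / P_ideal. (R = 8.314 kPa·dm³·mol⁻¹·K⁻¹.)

P_vdW / P_ideal ≈ 1.030

Ideal: P_ideal = nRT/V = (2.64)(8.314)(564)/0.6624 = 18688.4 kPa
vdW: P = nRT/(V − nb) − a n²/V² = 12379.2/0.577603 − 959.714/0.438774 = 21432.0 − 2187.26 = 19244.7 kPa
Ratio = 19244.7/18688.4 = 1.030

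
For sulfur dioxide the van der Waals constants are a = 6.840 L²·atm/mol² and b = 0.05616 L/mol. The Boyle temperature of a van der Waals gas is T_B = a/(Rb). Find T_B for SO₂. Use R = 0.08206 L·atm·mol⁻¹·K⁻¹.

T_B ≈ 1484 K

For a van der Waals gas the second virial coefficient B₂ = b − a/(RT) vanishes at T_B = a/(Rb).
T_B = 6.840/(0.08206×0.05616) = 6.840/0.0046085 = 1484 K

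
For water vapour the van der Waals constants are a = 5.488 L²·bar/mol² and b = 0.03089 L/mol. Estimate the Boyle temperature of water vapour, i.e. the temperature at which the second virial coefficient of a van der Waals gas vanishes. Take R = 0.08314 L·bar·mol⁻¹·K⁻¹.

T_B ≈ 2137 K

For a van der Waals gas the second virial coefficient B₂ = b − a/(RT) vanishes at T_B = a/(Rb).
T_B = 5.488/(0.08314×0.03089) = 5.488/0.0025682 = 2137 K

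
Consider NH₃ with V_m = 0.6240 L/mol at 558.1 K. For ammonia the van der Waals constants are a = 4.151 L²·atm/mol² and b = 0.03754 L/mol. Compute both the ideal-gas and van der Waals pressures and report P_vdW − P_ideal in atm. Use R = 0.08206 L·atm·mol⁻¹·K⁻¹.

ΔP ≈ -5.963 atm

Ideal: P_ideal = RT/V_m = (0.08206)(558.1)/0.6240 = 73.3937 atm
vdW: P = RT/(V_m − b) − a/V_m² = 45.7977/0.586460 − 4.151/0.389376 = 78.0918 − 10.6606 = 67.4312 atm
ΔP = 67.4312 − 73.3937 = -5.963 atm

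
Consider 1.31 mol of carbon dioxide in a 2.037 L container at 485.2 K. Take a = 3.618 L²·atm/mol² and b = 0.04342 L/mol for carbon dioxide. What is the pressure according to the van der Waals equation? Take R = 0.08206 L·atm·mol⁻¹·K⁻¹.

P = nRT/(V − nb) − a n²/V²
nRT/(V − nb) = (1.31)(0.08206)(485.2)/(2.037 − 1.31×0.04342) = 52.158/1.9801 = 26.341 atm
a n²/V² = (3.618)(1.31)²/(2.037)² = 1.4963 atm
P = 26.341 − 1.4963 = 24.84 atm

P ≈ 24.84 atm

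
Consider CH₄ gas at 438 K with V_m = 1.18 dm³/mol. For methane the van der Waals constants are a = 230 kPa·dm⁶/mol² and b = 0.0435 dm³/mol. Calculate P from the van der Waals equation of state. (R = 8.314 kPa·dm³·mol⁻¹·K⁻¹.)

P ≈ 3039 kPa

P = RT/(V_m − b) − a/V_m²
RT/(V_m − b) = (8.314)(438)/(1.18 − 0.0435) = 3641.5/1.1365 = 3204.1 kPa
a/V_m² = 230/(1.18)² = 165.18 kPa
P = 3204.1 − 165.18 = 3039 kPa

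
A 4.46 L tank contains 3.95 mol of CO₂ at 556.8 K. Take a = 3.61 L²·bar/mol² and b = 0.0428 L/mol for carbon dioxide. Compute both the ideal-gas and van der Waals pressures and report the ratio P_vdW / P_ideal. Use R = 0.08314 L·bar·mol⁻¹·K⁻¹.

Ideal: P_ideal = nRT/V = (3.95)(0.08314)(556.8)/4.46 = 40.9988 bar
vdW: P = nRT/(V − nb) − a n²/V² = 182.855/4.29094 − 56.3250/19.8916 = 42.6142 − 2.83160 = 39.7826 bar
Ratio = 39.7826/40.9988 = 0.9703

P_vdW / P_ideal ≈ 0.9703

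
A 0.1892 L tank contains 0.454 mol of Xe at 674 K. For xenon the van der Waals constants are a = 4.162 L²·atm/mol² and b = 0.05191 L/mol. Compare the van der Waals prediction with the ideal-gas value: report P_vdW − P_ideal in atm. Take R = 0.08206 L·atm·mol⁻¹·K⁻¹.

ΔP ≈ -5.08 atm

Ideal: P_ideal = nRT/V = (0.454)(0.08206)(674)/0.1892 = 132.717 atm
vdW: P = nRT/(V − nb) − a n²/V² = 25.1100/0.165633 − 0.857855/0.0357966 = 151.600 − 23.9647 = 127.635 atm
ΔP = 127.635 − 132.717 = -5.08 atm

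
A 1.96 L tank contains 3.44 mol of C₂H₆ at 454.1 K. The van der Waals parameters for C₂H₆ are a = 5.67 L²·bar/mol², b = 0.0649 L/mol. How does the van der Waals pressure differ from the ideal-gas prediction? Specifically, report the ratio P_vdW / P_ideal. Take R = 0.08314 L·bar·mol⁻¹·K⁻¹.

Ideal: P_ideal = nRT/V = (3.44)(0.08314)(454.1)/1.96 = 66.2619 bar
vdW: P = nRT/(V − nb) − a n²/V² = 129.873/1.73674 − 67.0965/3.84160 = 74.7798 − 17.4658 = 57.3140 bar
Ratio = 57.3140/66.2619 = 0.8650

P_vdW / P_ideal ≈ 0.8650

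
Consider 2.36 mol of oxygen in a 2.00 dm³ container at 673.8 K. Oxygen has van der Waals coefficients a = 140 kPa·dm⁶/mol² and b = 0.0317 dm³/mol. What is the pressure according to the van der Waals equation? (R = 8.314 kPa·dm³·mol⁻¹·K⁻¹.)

P ≈ 6672 kPa

P = nRT/(V − nb) − a n²/V²
nRT/(V − nb) = (2.36)(8.314)(673.8)/(2.00 − 2.36×0.0317) = 13221/1.9252 = 6867.3 kPa
a n²/V² = (140)(2.36)²/(2.00)² = 194.94 kPa
P = 6867.3 − 194.94 = 6672 kPa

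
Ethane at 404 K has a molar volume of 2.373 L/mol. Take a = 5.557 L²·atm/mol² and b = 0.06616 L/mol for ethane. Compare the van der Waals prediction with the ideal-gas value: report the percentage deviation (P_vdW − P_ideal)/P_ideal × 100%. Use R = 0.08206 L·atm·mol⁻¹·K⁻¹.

-4.20 %

Ideal: P_ideal = RT/V_m = (0.08206)(404)/2.373 = 13.9706 atm
vdW: P = RT/(V_m − b) − a/V_m² = 33.1522/2.30684 − 5.557/5.63113 = 14.3713 − 0.986836 = 13.3845 atm
% deviation = (13.3845 − 13.9706)/13.9706 × 100% = -4.20%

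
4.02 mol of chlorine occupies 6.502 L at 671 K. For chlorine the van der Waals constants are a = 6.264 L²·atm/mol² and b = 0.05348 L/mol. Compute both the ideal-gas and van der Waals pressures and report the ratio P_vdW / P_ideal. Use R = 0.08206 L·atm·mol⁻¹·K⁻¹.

P_vdW / P_ideal ≈ 0.9639

Ideal: P_ideal = nRT/V = (4.02)(0.08206)(671)/6.502 = 34.0434 atm
vdW: P = nRT/(V − nb) − a n²/V² = 221.350/6.28701 − 101.229/42.2760 = 35.2075 − 2.39448 = 32.8130 atm
Ratio = 32.8130/34.0434 = 0.9639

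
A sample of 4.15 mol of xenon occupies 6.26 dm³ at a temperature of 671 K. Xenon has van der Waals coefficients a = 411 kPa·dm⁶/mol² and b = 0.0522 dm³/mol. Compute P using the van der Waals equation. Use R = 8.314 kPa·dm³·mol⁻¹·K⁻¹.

P ≈ 3650 kPa

P = nRT/(V − nb) − a n²/V²
nRT/(V − nb) = (4.15)(8.314)(671)/(6.26 − 4.15×0.0522) = 23152/6.0434 = 3831.0 kPa
a n²/V² = (411)(4.15)²/(6.26)² = 180.63 kPa
P = 3831.0 − 180.63 = 3650 kPa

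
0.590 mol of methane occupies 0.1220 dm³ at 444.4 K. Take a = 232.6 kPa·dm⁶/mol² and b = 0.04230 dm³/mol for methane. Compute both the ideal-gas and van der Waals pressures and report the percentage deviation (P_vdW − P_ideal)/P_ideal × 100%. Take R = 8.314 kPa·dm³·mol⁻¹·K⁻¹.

Ideal: P_ideal = nRT/V = (0.590)(8.314)(444.4)/0.1220 = 17868.0 kPa
vdW: P = nRT/(V − nb) − a n²/V² = 2179.90/0.0970430 − 80.9681/0.0148840 = 22463.2 − 5439.94 = 17023.3 kPa
% deviation = (17023.3 − 17868.0)/17868.0 × 100% = -4.73%

-4.73 %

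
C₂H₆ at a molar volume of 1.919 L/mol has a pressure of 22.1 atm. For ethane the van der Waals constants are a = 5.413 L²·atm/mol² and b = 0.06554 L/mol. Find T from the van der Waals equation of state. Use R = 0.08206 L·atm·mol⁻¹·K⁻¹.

T ≈ 532.4 K

T = (P + a/V_m²)(V_m − b)/R
P + a/V_m² = 22.1 + 5.413/(1.919)² = 23.570 atm
V_m − b = 1.919 − 0.06554 = 1.8535 L/mol
T = (23.570)(1.8535)/0.08206 = 532.4 K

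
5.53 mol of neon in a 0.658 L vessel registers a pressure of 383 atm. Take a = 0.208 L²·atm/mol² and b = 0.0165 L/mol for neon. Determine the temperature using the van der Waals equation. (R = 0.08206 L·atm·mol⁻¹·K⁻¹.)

T = (P + a n²/V²)(V − nb)/(nR)
P + a n²/V² = 383 + (0.208)(5.53)²/(0.658)² = 397.69 atm
V − nb = 0.658 − (5.53)(0.0165) = 0.56676 L
T = (397.69)(0.56676)/((5.53)(0.08206)) = 496.7 K

T ≈ 496.7 K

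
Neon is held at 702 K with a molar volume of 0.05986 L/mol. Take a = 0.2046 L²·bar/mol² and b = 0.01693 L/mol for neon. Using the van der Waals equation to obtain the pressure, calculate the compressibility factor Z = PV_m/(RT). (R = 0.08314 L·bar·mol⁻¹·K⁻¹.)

P = RT/(V_m − b) − a/V_m² = (0.08314)(702)/(0.05986 − 0.01693) − 0.2046/(0.05986)²
  = 58.364/0.042930 − 57.099 = 1359.5 − 57.099 = 1302.4 bar
Z = PV_m/(RT) = (1302.4)(0.05986)/((0.08314)(702)) = 77.962/58.364 = 1.336

Z ≈ 1.336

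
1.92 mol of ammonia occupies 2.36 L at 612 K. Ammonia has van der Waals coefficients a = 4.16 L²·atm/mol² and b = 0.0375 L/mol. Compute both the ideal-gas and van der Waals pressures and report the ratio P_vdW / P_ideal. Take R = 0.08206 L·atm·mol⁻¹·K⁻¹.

P_vdW / P_ideal ≈ 0.9641

Ideal: P_ideal = nRT/V = (1.92)(0.08206)(612)/2.36 = 40.8575 atm
vdW: P = nRT/(V − nb) − a n²/V² = 96.4238/2.28800 − 15.3354/5.56960 = 42.1433 − 2.75341 = 39.3899 atm
Ratio = 39.3899/40.8575 = 0.9641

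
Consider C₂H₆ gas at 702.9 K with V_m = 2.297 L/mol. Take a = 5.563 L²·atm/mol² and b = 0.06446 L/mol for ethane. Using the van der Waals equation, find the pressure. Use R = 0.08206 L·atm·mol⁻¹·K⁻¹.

P ≈ 24.78 atm

P = RT/(V_m − b) − a/V_m²
RT/(V_m − b) = (0.08206)(702.9)/(2.297 − 0.06446) = 57.680/2.2325 = 25.837 atm
a/V_m² = 5.563/(2.297)² = 1.0544 atm
P = 25.837 − 1.0544 = 24.78 atm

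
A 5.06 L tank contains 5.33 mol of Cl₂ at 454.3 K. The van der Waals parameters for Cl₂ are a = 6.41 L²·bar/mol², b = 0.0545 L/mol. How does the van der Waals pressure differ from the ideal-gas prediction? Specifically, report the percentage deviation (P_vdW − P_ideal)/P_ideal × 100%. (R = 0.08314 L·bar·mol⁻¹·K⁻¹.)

Ideal: P_ideal = nRT/V = (5.33)(0.08314)(454.3)/5.06 = 39.7859 bar
vdW: P = nRT/(V − nb) − a n²/V² = 201.317/4.76952 − 182.101/25.6036 = 42.2091 − 7.11232 = 35.0968 bar
% deviation = (35.0968 − 39.7859)/39.7859 × 100% = -11.79%

-11.79 %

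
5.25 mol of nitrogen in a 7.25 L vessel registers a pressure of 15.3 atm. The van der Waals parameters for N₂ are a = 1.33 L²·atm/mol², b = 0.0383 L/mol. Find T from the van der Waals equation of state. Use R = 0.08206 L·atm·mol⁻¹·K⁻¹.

T = (P + a n²/V²)(V − nb)/(nR)
P + a n²/V² = 15.3 + (1.33)(5.25)²/(7.25)² = 15.997 atm
V − nb = 7.25 − (5.25)(0.0383) = 7.0489 L
T = (15.997)(7.0489)/((5.25)(0.08206)) = 261.7 K

T ≈ 261.7 K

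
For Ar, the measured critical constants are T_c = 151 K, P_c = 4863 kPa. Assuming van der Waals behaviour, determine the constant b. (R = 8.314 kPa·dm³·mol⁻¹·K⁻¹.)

b ≈ 0.03227 dm³/mol

From T_c = 8a/(27Rb) and P_c = a/(27b²): b = R T_c/(8 P_c).
b = (8.314)(151)/(8×4863) = 1255.4/38904 = 0.03227 dm³/mol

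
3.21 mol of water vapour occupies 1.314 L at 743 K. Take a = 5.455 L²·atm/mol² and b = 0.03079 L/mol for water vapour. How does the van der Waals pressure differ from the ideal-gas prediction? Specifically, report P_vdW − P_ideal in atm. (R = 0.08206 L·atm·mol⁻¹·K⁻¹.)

Ideal: P_ideal = nRT/V = (3.21)(0.08206)(743)/1.314 = 148.946 atm
vdW: P = nRT/(V − nb) − a n²/V² = 195.716/1.21516 − 56.2089/1.72660 = 161.062 − 32.5547 = 128.507 atm
ΔP = 128.507 − 148.946 = -20.44 atm

ΔP ≈ -20.44 atm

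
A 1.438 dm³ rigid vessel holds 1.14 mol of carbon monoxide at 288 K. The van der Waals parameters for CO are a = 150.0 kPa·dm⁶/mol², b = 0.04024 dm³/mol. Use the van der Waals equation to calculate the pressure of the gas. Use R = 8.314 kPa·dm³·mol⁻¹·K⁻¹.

P = nRT/(V − nb) − a n²/V²
nRT/(V − nb) = (1.14)(8.314)(288)/(1.438 − 1.14×0.04024) = 2729.7/1.3921 = 1960.9 kPa
a n²/V² = (150.0)(1.14)²/(1.438)² = 94.272 kPa
P = 1960.9 − 94.272 = 1867 kPa

P ≈ 1867 kPa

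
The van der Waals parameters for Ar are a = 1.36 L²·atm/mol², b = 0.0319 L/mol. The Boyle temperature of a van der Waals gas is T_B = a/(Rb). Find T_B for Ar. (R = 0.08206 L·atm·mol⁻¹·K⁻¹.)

T_B ≈ 519.5 K

For a van der Waals gas the second virial coefficient B₂ = b − a/(RT) vanishes at T_B = a/(Rb).
T_B = 1.36/(0.08206×0.0319) = 1.36/0.0026177 = 519.5 K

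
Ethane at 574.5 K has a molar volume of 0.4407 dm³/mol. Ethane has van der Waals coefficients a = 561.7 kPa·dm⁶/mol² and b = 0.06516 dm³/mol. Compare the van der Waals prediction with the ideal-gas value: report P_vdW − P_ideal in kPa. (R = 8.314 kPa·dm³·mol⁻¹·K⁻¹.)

Ideal: P_ideal = RT/V_m = (8.314)(574.5)/0.4407 = 10838.2 kPa
vdW: P = RT/(V_m − b) − a/V_m² = 4776.39/0.375540 − 561.7/0.194216 = 12718.7 − 2892.14 = 9826.6 kPa
ΔP = 9826.6 − 10838.2 = -1012 kPa

ΔP ≈ -1012 kPa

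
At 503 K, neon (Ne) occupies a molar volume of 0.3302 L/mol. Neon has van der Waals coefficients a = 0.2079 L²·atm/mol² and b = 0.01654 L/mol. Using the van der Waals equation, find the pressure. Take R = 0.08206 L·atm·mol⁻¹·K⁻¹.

P ≈ 129.7 atm

P = RT/(V_m − b) − a/V_m²
RT/(V_m − b) = (0.08206)(503)/(0.3302 − 0.01654) = 41.276/0.31366 = 131.59 atm
a/V_m² = 0.2079/(0.3302)² = 1.9068 atm
P = 131.59 − 1.9068 = 129.7 atm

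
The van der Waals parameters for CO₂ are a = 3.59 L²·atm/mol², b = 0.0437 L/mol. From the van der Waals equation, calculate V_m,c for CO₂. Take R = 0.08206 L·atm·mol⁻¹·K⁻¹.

For a van der Waals gas, V_m,c = 3b.
V_m,c = 3×0.0437 = 0.1311 L/mol

V_m,c ≈ 0.1311 L/mol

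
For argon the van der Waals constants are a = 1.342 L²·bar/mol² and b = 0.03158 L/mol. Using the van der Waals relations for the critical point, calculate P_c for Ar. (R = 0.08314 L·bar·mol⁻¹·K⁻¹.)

For a van der Waals gas, P_c = a/(27b²).
P_c = 1.342/(27×(0.03158)²) = 1.342/0.026927 = 49.84 bar

P_c ≈ 49.84 bar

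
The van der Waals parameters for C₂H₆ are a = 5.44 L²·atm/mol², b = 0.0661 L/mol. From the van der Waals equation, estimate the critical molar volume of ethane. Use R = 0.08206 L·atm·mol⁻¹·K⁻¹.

V_m,c ≈ 0.1983 L/mol

For a van der Waals gas, V_m,c = 3b.
V_m,c = 3×0.0661 = 0.1983 L/mol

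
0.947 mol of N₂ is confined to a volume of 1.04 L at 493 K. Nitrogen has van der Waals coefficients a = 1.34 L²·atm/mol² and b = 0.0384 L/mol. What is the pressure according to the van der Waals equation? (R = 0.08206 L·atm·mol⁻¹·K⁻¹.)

P = nRT/(V − nb) − a n²/V²
nRT/(V − nb) = (0.947)(0.08206)(493)/(1.04 − 0.947×0.0384) = 38.311/1.0036 = 38.174 atm
a n²/V² = (1.34)(0.947)²/(1.04)² = 1.1111 atm
P = 38.174 − 1.1111 = 37.06 atm

P ≈ 37.06 atm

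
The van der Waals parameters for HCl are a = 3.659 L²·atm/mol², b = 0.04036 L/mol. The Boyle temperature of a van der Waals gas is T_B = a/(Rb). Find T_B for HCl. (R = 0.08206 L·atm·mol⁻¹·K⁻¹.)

T_B ≈ 1105 K

For a van der Waals gas the second virial coefficient B₂ = b − a/(RT) vanishes at T_B = a/(Rb).
T_B = 3.659/(0.08206×0.04036) = 3.659/0.0033119 = 1105 K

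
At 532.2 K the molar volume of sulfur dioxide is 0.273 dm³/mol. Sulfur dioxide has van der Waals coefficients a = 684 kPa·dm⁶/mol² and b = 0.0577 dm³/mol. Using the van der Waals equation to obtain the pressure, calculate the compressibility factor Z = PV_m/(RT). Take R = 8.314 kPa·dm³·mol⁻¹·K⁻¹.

P = RT/(V_m − b) − a/V_m² = (8.314)(532.2)/(0.273 − 0.0577) − 684/(0.273)²
  = 4424.7/0.21530 − 9177.6 = 20551 − 9177.6 = 11373 kPa
Z = PV_m/(RT) = (11373)(0.273)/((8.314)(532.2)) = 3104.8/4424.7 = 0.7017

Z ≈ 0.7017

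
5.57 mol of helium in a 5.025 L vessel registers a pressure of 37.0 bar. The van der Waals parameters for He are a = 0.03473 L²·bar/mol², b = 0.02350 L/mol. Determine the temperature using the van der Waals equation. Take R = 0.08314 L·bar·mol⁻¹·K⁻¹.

T = (P + a n²/V²)(V − nb)/(nR)
P + a n²/V² = 37.0 + (0.03473)(5.57)²/(5.025)² = 37.043 bar
V − nb = 5.025 − (5.57)(0.02350) = 4.8941 L
T = (37.043)(4.8941)/((5.57)(0.08314)) = 391.5 K

T ≈ 391.5 K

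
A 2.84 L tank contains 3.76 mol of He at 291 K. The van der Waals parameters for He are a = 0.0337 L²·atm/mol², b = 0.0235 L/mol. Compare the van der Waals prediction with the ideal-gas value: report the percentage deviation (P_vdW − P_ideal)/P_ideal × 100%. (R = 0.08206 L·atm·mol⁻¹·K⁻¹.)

Ideal: P_ideal = nRT/V = (3.76)(0.08206)(291)/2.84 = 31.6151 atm
vdW: P = nRT/(V − nb) − a n²/V² = 89.7868/2.75164 − 0.476437/8.06560 = 32.6303 − 0.0590702 = 32.5712 atm
% deviation = (32.5712 − 31.6151)/31.6151 × 100% = 3.02%

3.02 %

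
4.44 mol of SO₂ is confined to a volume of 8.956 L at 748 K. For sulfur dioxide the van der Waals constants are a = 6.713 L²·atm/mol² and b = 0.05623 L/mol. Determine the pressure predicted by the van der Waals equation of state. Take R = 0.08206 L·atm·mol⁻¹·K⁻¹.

P = nRT/(V − nb) − a n²/V²
nRT/(V − nb) = (4.44)(0.08206)(748)/(8.956 − 4.44×0.05623) = 272.53/8.7063 = 31.303 atm
a n²/V² = (6.713)(4.44)²/(8.956)² = 1.6499 atm
P = 31.303 − 1.6499 = 29.65 atm

P ≈ 29.65 atm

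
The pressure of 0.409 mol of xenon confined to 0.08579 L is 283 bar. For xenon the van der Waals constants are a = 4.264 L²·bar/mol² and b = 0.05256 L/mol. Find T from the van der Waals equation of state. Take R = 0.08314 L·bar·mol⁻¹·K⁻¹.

T = (P + a n²/V²)(V − nb)/(nR)
P + a n²/V² = 283 + (4.264)(0.409)²/(0.08579)² = 379.91 bar
V − nb = 0.08579 − (0.409)(0.05256) = 0.064293 L
T = (379.91)(0.064293)/((0.409)(0.08314)) = 718.3 K

T ≈ 718.3 K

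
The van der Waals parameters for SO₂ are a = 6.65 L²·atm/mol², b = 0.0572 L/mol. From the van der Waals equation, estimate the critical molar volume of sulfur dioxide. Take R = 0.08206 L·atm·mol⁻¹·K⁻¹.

V_m,c ≈ 0.1716 L/mol

For a van der Waals gas, V_m,c = 3b.
V_m,c = 3×0.0572 = 0.1716 L/mol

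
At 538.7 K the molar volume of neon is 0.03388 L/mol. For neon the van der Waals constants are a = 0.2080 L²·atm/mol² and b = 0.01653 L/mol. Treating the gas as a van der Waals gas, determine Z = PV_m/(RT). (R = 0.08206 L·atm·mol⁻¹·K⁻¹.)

P = RT/(V_m − b) − a/V_m² = (0.08206)(538.7)/(0.03388 − 0.01653) − 0.2080/(0.03388)²
  = 44.206/0.017350 − 181.21 = 2547.9 − 181.21 = 2366.7 atm
Z = PV_m/(RT) = (2366.7)(0.03388)/((0.08206)(538.7)) = 80.184/44.206 = 1.814

Z ≈ 1.814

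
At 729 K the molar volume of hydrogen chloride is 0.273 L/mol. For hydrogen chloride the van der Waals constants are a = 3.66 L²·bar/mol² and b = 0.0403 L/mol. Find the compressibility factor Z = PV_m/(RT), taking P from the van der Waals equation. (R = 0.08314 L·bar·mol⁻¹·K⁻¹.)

Z ≈ 0.9520

P = RT/(V_m − b) − a/V_m² = (0.08314)(729)/(0.273 − 0.0403) − 3.66/(0.273)²
  = 60.609/0.23270 − 49.108 = 260.46 − 49.108 = 211.35 bar
Z = PV_m/(RT) = (211.35)(0.273)/((0.08314)(729)) = 57.699/60.609 = 0.9520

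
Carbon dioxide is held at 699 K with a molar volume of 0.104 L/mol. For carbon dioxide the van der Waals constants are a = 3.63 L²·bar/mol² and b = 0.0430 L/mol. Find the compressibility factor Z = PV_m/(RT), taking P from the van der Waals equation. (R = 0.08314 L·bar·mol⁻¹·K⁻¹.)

Z ≈ 1.104

P = RT/(V_m − b) − a/V_m² = (0.08314)(699)/(0.104 − 0.0430) − 3.63/(0.104)²
  = 58.115/0.061000 − 335.61 = 952.70 − 335.61 = 617.09 bar
Z = PV_m/(RT) = (617.09)(0.104)/((0.08314)(699)) = 64.177/58.115 = 1.104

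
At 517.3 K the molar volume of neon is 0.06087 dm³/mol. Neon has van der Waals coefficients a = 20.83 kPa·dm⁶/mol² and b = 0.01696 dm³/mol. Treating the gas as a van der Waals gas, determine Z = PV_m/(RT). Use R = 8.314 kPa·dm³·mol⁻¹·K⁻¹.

Z ≈ 1.307

P = RT/(V_m − b) − a/V_m² = (8.314)(517.3)/(0.06087 − 0.01696) − 20.83/(0.06087)²
  = 4300.8/0.043910 − 5621.9 = 97946 − 5621.9 = 92324 kPa
Z = PV_m/(RT) = (92324)(0.06087)/((8.314)(517.3)) = 5619.8/4300.8 = 1.307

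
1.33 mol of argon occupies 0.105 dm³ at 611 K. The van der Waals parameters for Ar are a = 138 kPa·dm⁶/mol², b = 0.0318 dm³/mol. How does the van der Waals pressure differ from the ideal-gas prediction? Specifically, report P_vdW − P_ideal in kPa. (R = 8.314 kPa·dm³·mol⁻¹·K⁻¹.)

ΔP ≈ 21260 kPa

Ideal: P_ideal = nRT/V = (1.33)(8.314)(611)/0.105 = 64344.8 kPa
vdW: P = nRT/(V − nb) − a n²/V² = 6756.21/0.0627060 − 244.108/0.0110250 = 107744 − 22141.3 = 85603 kPa
ΔP = 85603 − 64344.8 = 21260 kPa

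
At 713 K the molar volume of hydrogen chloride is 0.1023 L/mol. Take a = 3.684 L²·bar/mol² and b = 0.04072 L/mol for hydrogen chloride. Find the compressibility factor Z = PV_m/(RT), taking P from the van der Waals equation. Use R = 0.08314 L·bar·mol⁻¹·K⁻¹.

Z ≈ 1.054

P = RT/(V_m − b) − a/V_m² = (0.08314)(713)/(0.1023 − 0.04072) − 3.684/(0.1023)²
  = 59.279/0.061580 − 352.02 = 962.63 − 352.02 = 610.61 bar
Z = PV_m/(RT) = (610.61)(0.1023)/((0.08314)(713)) = 62.465/59.279 = 1.054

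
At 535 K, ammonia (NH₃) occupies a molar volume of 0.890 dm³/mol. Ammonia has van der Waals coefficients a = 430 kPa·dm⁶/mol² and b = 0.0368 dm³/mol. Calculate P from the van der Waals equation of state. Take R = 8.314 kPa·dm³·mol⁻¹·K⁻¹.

P ≈ 4670 kPa

P = RT/(V_m − b) − a/V_m²
RT/(V_m − b) = (8.314)(535)/(0.890 − 0.0368) = 4448.0/0.85320 = 5213.3 kPa
a/V_m² = 430/(0.890)² = 542.86 kPa
P = 5213.3 − 542.86 = 4670 kPa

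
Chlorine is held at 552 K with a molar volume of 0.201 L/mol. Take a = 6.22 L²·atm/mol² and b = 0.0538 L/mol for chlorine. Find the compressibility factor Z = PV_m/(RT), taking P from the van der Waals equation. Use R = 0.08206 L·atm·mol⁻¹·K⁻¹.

P = RT/(V_m − b) − a/V_m² = (0.08206)(552)/(0.201 − 0.0538) − 6.22/(0.201)²
  = 45.297/0.14720 − 153.96 = 307.72 − 153.96 = 153.76 atm
Z = PV_m/(RT) = (153.76)(0.201)/((0.08206)(552)) = 30.906/45.297 = 0.6823

Z ≈ 0.6823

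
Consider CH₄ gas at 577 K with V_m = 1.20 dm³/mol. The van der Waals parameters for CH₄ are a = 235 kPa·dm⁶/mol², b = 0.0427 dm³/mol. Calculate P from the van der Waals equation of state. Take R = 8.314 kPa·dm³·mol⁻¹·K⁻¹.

P ≈ 3982 kPa

P = RT/(V_m − b) − a/V_m²
RT/(V_m − b) = (8.314)(577)/(1.20 − 0.0427) = 4797.2/1.1573 = 4145.2 kPa
a/V_m² = 235/(1.20)² = 163.19 kPa
P = 4145.2 − 163.19 = 3982 kPa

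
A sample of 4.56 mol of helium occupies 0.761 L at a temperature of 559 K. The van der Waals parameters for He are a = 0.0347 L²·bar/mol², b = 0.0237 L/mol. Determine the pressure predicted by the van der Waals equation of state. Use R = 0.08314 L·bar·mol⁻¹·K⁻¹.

P ≈ 323.3 bar

P = nRT/(V − nb) − a n²/V²
nRT/(V − nb) = (4.56)(0.08314)(559)/(0.761 − 4.56×0.0237) = 211.93/0.65293 = 324.58 bar
a n²/V² = (0.0347)(4.56)²/(0.761)² = 1.2459 bar
P = 324.58 − 1.2459 = 323.3 bar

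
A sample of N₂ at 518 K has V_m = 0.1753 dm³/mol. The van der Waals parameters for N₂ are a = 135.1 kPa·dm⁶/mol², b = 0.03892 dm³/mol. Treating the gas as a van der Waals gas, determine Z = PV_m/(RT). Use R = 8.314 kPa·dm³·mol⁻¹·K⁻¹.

Z ≈ 1.106

P = RT/(V_m − b) − a/V_m² = (8.314)(518)/(0.1753 − 0.03892) − 135.1/(0.1753)²
  = 4306.7/0.13638 − 4396.3 = 31579 − 4396.3 = 27183 kPa
Z = PV_m/(RT) = (27183)(0.1753)/((8.314)(518)) = 4765.2/4306.7 = 1.106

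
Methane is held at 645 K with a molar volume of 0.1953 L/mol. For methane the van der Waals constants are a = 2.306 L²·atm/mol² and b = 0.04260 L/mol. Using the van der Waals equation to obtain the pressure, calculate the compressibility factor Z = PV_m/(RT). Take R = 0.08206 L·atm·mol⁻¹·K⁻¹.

Z ≈ 1.056

P = RT/(V_m − b) − a/V_m² = (0.08206)(645)/(0.1953 − 0.04260) − 2.306/(0.1953)²
  = 52.929/0.15270 − 60.458 = 346.62 − 60.458 = 286.16 atm
Z = PV_m/(RT) = (286.16)(0.1953)/((0.08206)(645)) = 55.887/52.929 = 1.056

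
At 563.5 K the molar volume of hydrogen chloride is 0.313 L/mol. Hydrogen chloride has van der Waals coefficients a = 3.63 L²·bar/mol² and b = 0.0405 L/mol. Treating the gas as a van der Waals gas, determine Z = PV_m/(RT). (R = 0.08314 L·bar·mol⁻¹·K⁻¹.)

Z ≈ 0.9011

P = RT/(V_m − b) − a/V_m² = (0.08314)(563.5)/(0.313 − 0.0405) − 3.63/(0.313)²
  = 46.849/0.27250 − 37.053 = 171.92 − 37.053 = 134.87 bar
Z = PV_m/(RT) = (134.87)(0.313)/((0.08314)(563.5)) = 42.214/46.849 = 0.9011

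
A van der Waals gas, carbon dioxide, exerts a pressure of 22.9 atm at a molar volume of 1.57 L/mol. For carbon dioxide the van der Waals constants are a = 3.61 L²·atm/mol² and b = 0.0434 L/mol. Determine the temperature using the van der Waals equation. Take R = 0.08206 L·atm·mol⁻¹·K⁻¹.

T = (P + a/V_m²)(V_m − b)/R
P + a/V_m² = 22.9 + 3.61/(1.57)² = 24.365 atm
V_m − b = 1.57 − 0.0434 = 1.5266 L/mol
T = (24.365)(1.5266)/0.08206 = 453.3 K

T ≈ 453.3 K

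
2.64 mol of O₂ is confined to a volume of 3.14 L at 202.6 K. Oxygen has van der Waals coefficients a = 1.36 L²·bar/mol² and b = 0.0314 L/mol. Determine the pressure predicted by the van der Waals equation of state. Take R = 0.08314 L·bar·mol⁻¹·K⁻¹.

P ≈ 13.58 bar

P = nRT/(V − nb) − a n²/V²
nRT/(V − nb) = (2.64)(0.08314)(202.6)/(3.14 − 2.64×0.0314) = 44.469/3.0571 = 14.546 bar
a n²/V² = (1.36)(2.64)²/(3.14)² = 0.96136 bar
P = 14.546 − 0.96136 = 13.58 bar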